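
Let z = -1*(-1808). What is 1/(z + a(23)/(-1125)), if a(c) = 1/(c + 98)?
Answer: 136125/246113999 ≈ 0.00055310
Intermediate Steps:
z = 1808
a(c) = 1/(98 + c)
1/(z + a(23)/(-1125)) = 1/(1808 + 1/((98 + 23)*(-1125))) = 1/(1808 - 1/1125/121) = 1/(1808 + (1/121)*(-1/1125)) = 1/(1808 - 1/136125) = 1/(246113999/136125) = 136125/246113999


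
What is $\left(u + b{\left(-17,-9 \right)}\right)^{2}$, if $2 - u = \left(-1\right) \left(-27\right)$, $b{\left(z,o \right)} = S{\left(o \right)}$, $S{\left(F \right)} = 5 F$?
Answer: $4900$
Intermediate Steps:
$b{\left(z,o \right)} = 5 o$
$u = -25$ ($u = 2 - \left(-1\right) \left(-27\right) = 2 - 27 = -25$)
$\left(u + b{\left(-17,-9 \right)}\right)^{2} = \left(-25 + 5 \left(-9\right)\right)^{2} = \left(-25 - 45\right)^{2} = \left(-70\right)^{2} = 4900$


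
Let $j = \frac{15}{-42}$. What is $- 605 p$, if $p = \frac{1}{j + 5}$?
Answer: $- \frac{1694}{13} \approx -130.31$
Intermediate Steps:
$j = - \frac{5}{14}$ ($j = 15 \left(- \frac{1}{42}\right) = - \frac{5}{14} \approx -0.35714$)
$p = \frac{14}{65}$ ($p = \frac{1}{- \frac{5}{14} + 5} = \frac{1}{\frac{65}{14}} = \frac{14}{65} \approx 0.21538$)
$- 605 p = \left(-605\right) \frac{14}{65} = - \frac{1694}{13}$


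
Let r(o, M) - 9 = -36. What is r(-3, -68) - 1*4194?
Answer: -4221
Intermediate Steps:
r(o, M) = -27 (r(o, M) = 9 - 36 = -27)
r(-3, -68) - 1*4194 = -27 - 1*4194 = -27 - 4194 = -4221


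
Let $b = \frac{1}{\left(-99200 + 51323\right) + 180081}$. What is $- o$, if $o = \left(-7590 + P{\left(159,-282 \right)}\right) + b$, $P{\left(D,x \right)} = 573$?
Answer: $\frac{927675467}{132204} \approx 7017.0$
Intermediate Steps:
$b = \frac{1}{132204}$ ($b = \frac{1}{-47877 + 180081} = \frac{1}{132204} \approx 7.5641 \cdot 10^{-6}$)
$o = - \frac{927675467}{132204}$ ($o = \left(-7590 + 573\right) + \frac{1}{132204} = -7017 + \frac{1}{132204} = - \frac{927675467}{132204} \approx -7017.0$)
$- o = \left(-1\right) \left(- \frac{927675467}{132204}\right) = \frac{927675467}{132204}$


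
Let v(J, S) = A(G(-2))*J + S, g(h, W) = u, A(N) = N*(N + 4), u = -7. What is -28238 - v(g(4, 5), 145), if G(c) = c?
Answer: -28411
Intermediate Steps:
A(N) = N*(4 + N)
g(h, W) = -7
v(J, S) = S - 4*J (v(J, S) = (-2*(4 - 2))*J + S = (-2*2)*J + S = -4*J + S = S - 4*J)
-28238 - v(g(4, 5), 145) = -28238 - (145 - 4*(-7)) = -28238 - (145 + 28) = -28238 - 1*173 = -28238 - 173 = -28411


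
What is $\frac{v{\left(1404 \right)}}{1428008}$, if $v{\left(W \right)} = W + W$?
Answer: $\frac{351}{178501} \approx 0.0019664$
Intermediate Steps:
$v{\left(W \right)} = 2 W$
$\frac{v{\left(1404 \right)}}{1428008} = \frac{2 \cdot 1404}{1428008} = 2808 \cdot \frac{1}{1428008} = \frac{351}{178501}$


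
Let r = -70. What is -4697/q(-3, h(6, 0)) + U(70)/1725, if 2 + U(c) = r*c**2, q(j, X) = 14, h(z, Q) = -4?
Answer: -614493/1150 ≈ -534.34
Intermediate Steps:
U(c) = -2 - 70*c**2
-4697/q(-3, h(6, 0)) + U(70)/1725 = -4697/14 + (-2 - 70*70**2)/1725 = -4697*1/14 + (-2 - 70*4900)*(1/1725) = -671/2 + (-2 - 343000)*(1/1725) = -671/2 - 343002*1/1725 = -671/2 - 114334/575 = -614493/1150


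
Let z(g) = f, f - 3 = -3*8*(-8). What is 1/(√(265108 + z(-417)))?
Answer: √265303/265303 ≈ 0.0019415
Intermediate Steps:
f = 195 (f = 3 - 3*8*(-8) = 3 - 24*(-8) = 3 + 192 = 195)
z(g) = 195
1/(√(265108 + z(-417))) = 1/(√(265108 + 195)) = 1/(√265303) = √265303/265303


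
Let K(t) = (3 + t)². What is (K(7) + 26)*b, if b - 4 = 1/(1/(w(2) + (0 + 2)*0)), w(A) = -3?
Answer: 126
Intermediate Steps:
b = 1 (b = 4 + 1/(1/(-3 + (0 + 2)*0)) = 4 + 1/(1/(-3 + 2*0)) = 4 + 1/(1/(-3 + 0)) = 4 + 1/(1/(-3)) = 4 + 1/(-⅓) = 4 - 3 = 1)
(K(7) + 26)*b = ((3 + 7)² + 26)*1 = (10² + 26)*1 = (100 + 26)*1 = 126*1 = 126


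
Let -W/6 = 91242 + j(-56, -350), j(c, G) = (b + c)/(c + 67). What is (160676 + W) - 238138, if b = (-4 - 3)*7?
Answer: -6873424/11 ≈ -6.2486e+5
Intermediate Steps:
b = -49 (b = -7*7 = -49)
j(c, G) = (-49 + c)/(67 + c) (j(c, G) = (-49 + c)/(c + 67) = (-49 + c)/(67 + c))
W = -6021342/11 (W = -6*(91242 + (-49 - 56)/(67 - 56)) = -6*(91242 - 105/11) = -6*1003557/11 = -6021342/11 ≈ -5.4740e+5)
(160676 + W) - 238138 = (160676 - 6021342/11) - 238138 = -4253906/11 - 238138 = -6873424/11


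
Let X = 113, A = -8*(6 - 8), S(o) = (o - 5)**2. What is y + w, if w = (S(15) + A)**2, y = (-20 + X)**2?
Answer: 22105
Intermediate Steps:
S(o) = (-5 + o)**2
A = 16 (A = -8*(-2) = 16)
y = 8649 (y = (-20 + 113)**2 = 93**2 = 8649)
w = 13456 (w = ((-5 + 15)**2 + 16)**2 = (10**2 + 16)**2 = (100 + 16)**2 = 116**2 = 13456)
y + w = 8649 + 13456 = 22105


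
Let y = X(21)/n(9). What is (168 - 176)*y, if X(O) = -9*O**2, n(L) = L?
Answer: 3528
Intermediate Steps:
y = -441 (y = -9*21**2/9 = -9*441*(1/9) = -3969*1/9 = -441)
(168 - 176)*y = (168 - 176)*(-441) = -8*(-441) = 3528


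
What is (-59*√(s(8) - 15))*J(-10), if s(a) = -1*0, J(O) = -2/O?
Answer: -59*I*√15/5 ≈ -45.701*I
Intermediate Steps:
s(a) = 0
(-59*√(s(8) - 15))*J(-10) = (-59*√(0 - 15))*(-2/(-10)) = (-59*I*√15)*(-2*(-⅒)) = -59*I*√15*(⅕) = -59*I*√15/5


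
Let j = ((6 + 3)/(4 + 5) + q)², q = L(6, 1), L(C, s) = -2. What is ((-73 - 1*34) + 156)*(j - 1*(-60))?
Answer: 2989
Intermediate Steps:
q = -2
j = 1 (j = ((6 + 3)/(4 + 5) - 2)² = (9/9 - 2)² = (9*(⅑) - 2)² = (1 - 2)² = (-1)² = 1)
((-73 - 1*34) + 156)*(j - 1*(-60)) = ((-73 - 1*34) + 156)*(1 - 1*(-60)) = ((-73 - 34) + 156)*(1 + 60) = (-107 + 156)*61 = 49*61 = 2989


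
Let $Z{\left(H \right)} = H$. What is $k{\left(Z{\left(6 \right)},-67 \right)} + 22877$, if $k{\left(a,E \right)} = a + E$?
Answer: $22816$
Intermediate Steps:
$k{\left(a,E \right)} = E + a$
$k{\left(Z{\left(6 \right)},-67 \right)} + 22877 = \left(-67 + 6\right) + 22877 = -61 + 22877 = 22816$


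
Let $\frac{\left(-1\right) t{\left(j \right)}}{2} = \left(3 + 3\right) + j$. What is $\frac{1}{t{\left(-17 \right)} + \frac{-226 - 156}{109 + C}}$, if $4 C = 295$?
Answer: $\frac{731}{14554} \approx 0.050227$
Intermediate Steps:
$C = \frac{295}{4}$ ($C = \frac{1}{4} \cdot 295 = \frac{295}{4} \approx 73.75$)
$t{\left(j \right)} = -12 - 2 j$ ($t{\left(j \right)} = - 2 \left(\left(3 + 3\right) + j\right) = - 2 \left(6 + j\right) = -12 - 2 j$)
$\frac{1}{t{\left(-17 \right)} + \frac{-226 - 156}{109 + C}} = \frac{1}{\left(-12 - -34\right) + \frac{-226 - 156}{109 + \frac{295}{4}}} = \frac{1}{\left(-12 + 34\right) - \frac{382}{\frac{731}{4}}} = \frac{1}{22 - \frac{1528}{731}} = \frac{1}{\frac{14554}{731}} = \frac{731}{14554}$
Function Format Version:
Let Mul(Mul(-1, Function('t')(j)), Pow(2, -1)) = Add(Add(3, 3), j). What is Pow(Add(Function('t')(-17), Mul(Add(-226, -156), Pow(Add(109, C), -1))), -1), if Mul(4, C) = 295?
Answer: Rational(731, 14554) ≈ 0.050227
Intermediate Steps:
C = Rational(295, 4) (C = Mul(Rational(1, 4), 295) = Rational(295, 4) ≈ 73.750)
Function('t')(j) = Add(-12, Mul(-2, j)) (Function('t')(j) = Mul(-2, Add(Add(3, 3), j)) = Mul(-2, Add(6, j)) = Add(-12, Mul(-2, j)))
Pow(Add(Function('t')(-17), Mul(Add(-226, -156), Pow(Add(109, C), -1))), -1) = Pow(Add(Add(-12, Mul(-2, -17)), Mul(Add(-226, -156), Pow(Add(109, Rational(295, 4)), -1))), -1) = Pow(Add(Add(-12, 34), Mul(-382, Pow(Rational(731, 4), -1))), -1) = Pow(Add(22, Mul(-382, Rational(4, 731))), -1) = Pow(Add(22, Rational(-1528, 731)), -1) = Pow(Rational(14554, 731), -1) = Rational(731, 14554)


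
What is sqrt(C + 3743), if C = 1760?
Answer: sqrt(5503) ≈ 74.182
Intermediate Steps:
sqrt(C + 3743) = sqrt(1760 + 3743) = sqrt(5503)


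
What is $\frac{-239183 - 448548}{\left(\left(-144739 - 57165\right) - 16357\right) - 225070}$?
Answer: $\frac{687731}{443331} \approx 1.5513$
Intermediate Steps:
$\frac{-239183 - 448548}{\left(\left(-144739 - 57165\right) - 16357\right) - 225070} = - \frac{687731}{\left(-201904 - 16357\right) + \left(-230893 + 5823\right)} = - \frac{687731}{-218261 - 225070} = - \frac{687731}{-443331} = \left(-687731\right) \left(- \frac{1}{443331}\right) = \frac{687731}{443331}$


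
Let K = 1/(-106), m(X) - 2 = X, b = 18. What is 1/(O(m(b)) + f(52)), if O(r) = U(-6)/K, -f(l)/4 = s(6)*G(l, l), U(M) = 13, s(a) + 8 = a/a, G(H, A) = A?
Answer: 1/78 ≈ 0.012821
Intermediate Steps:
m(X) = 2 + X
s(a) = -7 (s(a) = -8 + a/a = -8 + 1 = -7)
K = -1/106 ≈ -0.0094340
f(l) = 28*l (f(l) = -(-28)*l = 28*l)
O(r) = -1378 (O(r) = 13/(-1/106) = 13*(-106) = -1378)
1/(O(m(b)) + f(52)) = 1/(-1378 + 28*52) = 1/(-1378 + 1456) = 1/78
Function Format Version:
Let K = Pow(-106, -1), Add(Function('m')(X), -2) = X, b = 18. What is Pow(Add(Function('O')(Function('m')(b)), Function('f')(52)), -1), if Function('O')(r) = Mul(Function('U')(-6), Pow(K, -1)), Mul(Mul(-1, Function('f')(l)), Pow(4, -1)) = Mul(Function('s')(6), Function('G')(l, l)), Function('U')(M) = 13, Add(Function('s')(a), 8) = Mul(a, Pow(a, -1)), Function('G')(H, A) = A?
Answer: Rational(1, 78) ≈ 0.012821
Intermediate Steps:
Function('m')(X) = Add(2, X)
Function('s')(a) = -7 (Function('s')(a) = Add(-8, Mul(a, Pow(a, -1))) = Add(-8, 1) = -7)
K = Rational(-1, 106) ≈ -0.0094340
Function('f')(l) = Mul(28, l) (Function('f')(l) = Mul(-4, Mul(-7, l)) = Mul(28, l))
Function('O')(r) = -1378 (Function('O')(r) = Mul(13, Pow(Rational(-1, 106), -1)) = Mul(13, -106) = -1378)
Pow(Add(Function('O')(Function('m')(b)), Function('f')(52)), -1) = Pow(Add(-1378, Mul(28, 52)), -1) = Pow(Add(-1378, 1456), -1) = Pow(78, -1) = Rational(1, 78)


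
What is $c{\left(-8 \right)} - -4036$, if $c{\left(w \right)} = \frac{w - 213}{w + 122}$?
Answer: $\frac{459883}{114} \approx 4034.1$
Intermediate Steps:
$c{\left(w \right)} = \frac{-213 + w}{122 + w}$
$c{\left(-8 \right)} - -4036 = \frac{-213 - 8}{122 - 8} - -4036 = \frac{1}{114} \left(-221\right) + 4036 = - \frac{221}{114} + 4036 = \frac{459883}{114}$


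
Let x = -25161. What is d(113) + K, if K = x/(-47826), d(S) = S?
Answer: 1809833/15942 ≈ 113.53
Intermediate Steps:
K = 8387/15942 (K = -25161/(-47826) = -25161*(-1/47826) = 8387/15942 ≈ 0.52609)
d(113) + K = 113 + 8387/15942 = 1809833/15942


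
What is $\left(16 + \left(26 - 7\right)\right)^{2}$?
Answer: $1225$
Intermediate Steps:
$\left(16 + \left(26 - 7\right)\right)^{2} = \left(16 + 19\right)^{2} = 35^{2} = 1225$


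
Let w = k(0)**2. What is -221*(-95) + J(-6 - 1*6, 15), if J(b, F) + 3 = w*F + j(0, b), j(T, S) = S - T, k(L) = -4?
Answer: 21220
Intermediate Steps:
w = 16 (w = (-4)**2 = 16)
J(b, F) = -3 + b + 16*F (J(b, F) = -3 + (16*F + (b - 1*0)) = -3 + (16*F + (b + 0)) = -3 + (16*F + b) = -3 + (b + 16*F) = -3 + b + 16*F)
-221*(-95) + J(-6 - 1*6, 15) = -221*(-95) + (-3 + (-6 - 1*6) + 16*15) = 20995 + (-3 + (-6 - 6) + 240) = 20995 + (-3 - 12 + 240) = 20995 + 225 = 21220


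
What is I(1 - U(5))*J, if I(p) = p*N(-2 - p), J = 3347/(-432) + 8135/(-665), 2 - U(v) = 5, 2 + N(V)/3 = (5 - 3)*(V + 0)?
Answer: 1148015/342 ≈ 3356.8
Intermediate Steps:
N(V) = -6 + 6*V (N(V) = -6 + 3*((5 - 3)*(V + 0)) = -6 + 3*(2*V) = -6 + 6*V)
U(v) = -3 (U(v) = 2 - 1*5 = 2 - 5 = -3)
J = -1148015/57456 (J = 3347*(-1/432) + 8135*(-1/665) = -3347/432 - 1627/133 = -1148015/57456 ≈ -19.981)
I(p) = p*(-18 - 6*p) (I(p) = p*(-6 + 6*(-2 - p)) = p*(-6 + (-12 - 6*p)) = p*(-18 - 6*p))
I(1 - U(5))*J = -6*(1 - 1*(-3))*(3 + (1 - 1*(-3)))*(-1148015/57456) = -6*(1 + 3)*(3 + (1 + 3))*(-1148015/57456) = -6*4*(3 + 4)*(-1148015/57456) = -6*4*7*(-1148015/57456) = -168*(-1148015/57456) = 1148015/342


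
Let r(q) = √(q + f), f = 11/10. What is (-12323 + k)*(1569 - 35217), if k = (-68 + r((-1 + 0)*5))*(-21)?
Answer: 366594960 + 353304*I*√390/5 ≈ 3.666e+8 + 1.3954e+6*I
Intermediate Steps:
f = 11/10 (f = 11*(⅒) = 11/10 ≈ 1.1000)
r(q) = √(11/10 + q) (r(q) = √(q + 11/10) = √(11/10 + q))
k = 1428 - 21*I*√390/10 (k = (-68 + √(110 + 100*((-1 + 0)*5))/10)*(-21) = (-68 + √(110 + 100*(-1*5))/10)*(-21) = (-68 + √(110 + 100*(-5))/10)*(-21) = (-68 + √(110 - 500)/10)*(-21) = (-68 + √(-390)/10)*(-21) = (-68 + (I*√390)/10)*(-21) = (-68 + I*√390/10)*(-21) = 1428 - 21*I*√390/10 ≈ 1428.0 - 41.472*I)
(-12323 + k)*(1569 - 35217) = (-12323 + (1428 - 21*I*√390/10))*(1569 - 35217) = (-10895 - 21*I*√390/10)*(-33648) = 366594960 + 353304*I*√390/5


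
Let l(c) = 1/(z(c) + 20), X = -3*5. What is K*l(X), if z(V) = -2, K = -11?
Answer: -11/18 ≈ -0.61111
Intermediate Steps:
X = -15
l(c) = 1/18 (l(c) = 1/(-2 + 20) = 1/18)
K*l(X) = -11*1/18 = -11/18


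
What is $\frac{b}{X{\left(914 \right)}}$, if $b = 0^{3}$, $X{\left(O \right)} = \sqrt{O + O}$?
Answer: $0$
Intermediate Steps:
$X{\left(O \right)} = \sqrt{2} \sqrt{O}$ ($X{\left(O \right)} = \sqrt{2 O} = \sqrt{2} \sqrt{O}$)
$b = 0$
$\frac{b}{X{\left(914 \right)}} = \frac{0}{\sqrt{2} \sqrt{914}} = \frac{0}{2 \sqrt{457}} = 0 \frac{\sqrt{457}}{914} = 0$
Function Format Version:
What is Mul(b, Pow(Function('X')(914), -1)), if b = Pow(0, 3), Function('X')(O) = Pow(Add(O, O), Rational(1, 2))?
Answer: 0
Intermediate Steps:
Function('X')(O) = Mul(Pow(2, Rational(1, 2)), Pow(O, Rational(1, 2))) (Function('X')(O) = Pow(Mul(2, O), Rational(1, 2)) = Mul(Pow(2, Rational(1, 2)), Pow(O, Rational(1, 2))))
b = 0
Mul(b, Pow(Function('X')(914), -1)) = Mul(0, Pow(Mul(Pow(2, Rational(1, 2)), Pow(914, Rational(1, 2))), -1)) = Mul(0, Pow(Mul(2, Pow(457, Rational(1, 2))), -1)) = Mul(0, Mul(Rational(1, 914), Pow(457, Rational(1, 2)))) = 0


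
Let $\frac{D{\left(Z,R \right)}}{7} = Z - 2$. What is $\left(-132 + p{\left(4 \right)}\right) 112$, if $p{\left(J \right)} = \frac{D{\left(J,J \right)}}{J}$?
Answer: $-14392$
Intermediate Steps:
$D{\left(Z,R \right)} = -14 + 7 Z$ ($D{\left(Z,R \right)} = 7 \left(Z - 2\right) = 7 \left(-2 + Z\right) = -14 + 7 Z$)
$p{\left(J \right)} = \frac{-14 + 7 J}{J}$
$\left(-132 + p{\left(4 \right)}\right) 112 = \left(-132 + \left(7 - \frac{14}{4}\right)\right) 112 = \left(-132 + \left(7 - \frac{7}{2}\right)\right) 112 = \left(-132 + \frac{7}{2}\right) 112 = \left(- \frac{257}{2}\right) 112 = -14392$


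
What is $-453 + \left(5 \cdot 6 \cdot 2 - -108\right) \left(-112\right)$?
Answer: $-19269$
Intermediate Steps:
$-453 + \left(5 \cdot 6 \cdot 2 - -108\right) \left(-112\right) = -453 + \left(30 \cdot 2 + 108\right) \left(-112\right) = -453 + \left(60 + 108\right) \left(-112\right) = -453 + 168 \left(-112\right) = -453 - 18816 = -19269$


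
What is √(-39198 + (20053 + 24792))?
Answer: √5647 ≈ 75.146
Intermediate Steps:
√(-39198 + (20053 + 24792)) = √(-39198 + 44845) = √5647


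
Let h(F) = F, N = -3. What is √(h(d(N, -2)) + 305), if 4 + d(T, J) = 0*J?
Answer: √301 ≈ 17.349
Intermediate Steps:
d(T, J) = -4 (d(T, J) = -4 + 0*J = -4 + 0 = -4)
√(h(d(N, -2)) + 305) = √(-4 + 305) = √301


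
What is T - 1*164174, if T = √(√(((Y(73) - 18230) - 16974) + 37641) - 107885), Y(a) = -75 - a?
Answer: -164174 + I*√(107885 - √2289) ≈ -1.6417e+5 + 328.39*I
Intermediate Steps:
T = √(-107885 + √2289) (T = √(√((((-75 - 1*73) - 18230) - 16974) + 37641) - 107885) = √(√((((-75 - 73) - 18230) - 16974) + 37641) - 107885) = √(√(((-148 - 18230) - 16974) + 37641) - 107885) = √(√((-18378 - 16974) + 37641) - 107885) = √(√(-35352 + 37641) - 107885) = √(√2289 - 107885) = √(-107885 + √2289) ≈ 328.39*I)
T - 1*164174 = √(-107885 + √2289) - 1*164174 = √(-107885 + √2289) - 164174 = -164174 + √(-107885 + √2289)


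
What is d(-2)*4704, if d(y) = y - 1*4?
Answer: -28224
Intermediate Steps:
d(y) = -4 + y (d(y) = y - 4 = -4 + y)
d(-2)*4704 = (-4 - 2)*4704 = -6*4704 = -28224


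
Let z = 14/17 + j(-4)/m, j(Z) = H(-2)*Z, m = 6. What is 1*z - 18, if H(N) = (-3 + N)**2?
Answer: -1726/51 ≈ -33.843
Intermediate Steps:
j(Z) = 25*Z (j(Z) = (-3 - 2)**2*Z = (-5)**2*Z = 25*Z)
z = -808/51 (z = 14/17 + (25*(-4))/6 = 14*(1/17) - 100*1/6 = 14/17 - 50/3 = -808/51 ≈ -15.843)
1*z - 18 = 1*(-808/51) - 18 = -808/51 - 18 = -1726/51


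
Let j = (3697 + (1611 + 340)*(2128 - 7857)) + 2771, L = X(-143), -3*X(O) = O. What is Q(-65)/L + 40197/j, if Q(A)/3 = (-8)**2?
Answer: 6428638965/1597425973 ≈ 4.0244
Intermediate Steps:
X(O) = -O/3
Q(A) = 192 (Q(A) = 3*(-8)**2 = 3*64 = 192)
L = 143/3 (L = -1/3*(-143) = 143/3 ≈ 47.667)
j = -11170811 (j = (3697 + 1951*(-5729)) + 2771 = (3697 - 11177279) + 2771 = -11173582 + 2771 = -11170811)
Q(-65)/L + 40197/j = 192/(143/3) + 40197/(-11170811) = 192*(3/143) + 40197*(-1/11170811) = 576/143 - 40197/11170811 = 6428638965/1597425973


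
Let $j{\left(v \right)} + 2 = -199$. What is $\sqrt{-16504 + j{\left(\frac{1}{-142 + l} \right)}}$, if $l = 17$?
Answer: $i \sqrt{16705} \approx 129.25 i$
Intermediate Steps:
$j{\left(v \right)} = -201$ ($j{\left(v \right)} = -2 - 199 = -201$)
$\sqrt{-16504 + j{\left(\frac{1}{-142 + l} \right)}} = \sqrt{-16504 - 201} = \sqrt{-16705} = i \sqrt{16705}$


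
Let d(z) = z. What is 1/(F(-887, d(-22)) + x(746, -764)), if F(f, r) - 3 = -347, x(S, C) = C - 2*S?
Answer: -1/2600 ≈ -0.00038462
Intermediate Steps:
F(f, r) = -344 (F(f, r) = 3 - 347 = -344)
1/(F(-887, d(-22)) + x(746, -764)) = 1/(-344 + (-764 - 2*746)) = 1/(-344 + (-764 - 1492)) = 1/(-344 - 2256) = 1/(-2600) = -1/2600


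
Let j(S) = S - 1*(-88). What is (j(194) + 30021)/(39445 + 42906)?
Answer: 30303/82351 ≈ 0.36797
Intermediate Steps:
j(S) = 88 + S (j(S) = S + 88 = 88 + S)
(j(194) + 30021)/(39445 + 42906) = ((88 + 194) + 30021)/(39445 + 42906) = (282 + 30021)/82351 = 30303*(1/82351) = 30303/82351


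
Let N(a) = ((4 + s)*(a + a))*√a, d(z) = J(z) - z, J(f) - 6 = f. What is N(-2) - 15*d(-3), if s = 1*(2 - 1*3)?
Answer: -90 - 12*I*√2 ≈ -90.0 - 16.971*I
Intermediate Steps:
J(f) = 6 + f
s = -1 (s = 1*(2 - 3) = 1*(-1) = -1)
d(z) = 6 (d(z) = (6 + z) - z = 6)
N(a) = 6*a^(3/2) (N(a) = ((4 - 1)*(a + a))*√a = (3*(2*a))*√a = (6*a)*√a = 6*a^(3/2))
N(-2) - 15*d(-3) = 6*(-2)^(3/2) - 15*6 = 6*(-2*I*√2) - 90 = -12*I*√2 - 90 = -90 - 12*I*√2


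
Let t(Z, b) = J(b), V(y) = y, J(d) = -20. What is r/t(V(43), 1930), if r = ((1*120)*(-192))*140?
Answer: 161280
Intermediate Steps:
t(Z, b) = -20
r = -3225600 (r = (120*(-192))*140 = -23040*140 = -3225600)
r/t(V(43), 1930) = -3225600/(-20) = -3225600*(-1/20) = 161280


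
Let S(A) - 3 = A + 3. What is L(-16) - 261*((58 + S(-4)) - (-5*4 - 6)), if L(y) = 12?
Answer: -22434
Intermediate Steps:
S(A) = 6 + A (S(A) = 3 + (A + 3) = 3 + (3 + A) = 6 + A)
L(-16) - 261*((58 + S(-4)) - (-5*4 - 6)) = 12 - 261*((58 + (6 - 4)) - (-5*4 - 6)) = 12 - 261*((58 + 2) - (-20 - 6)) = 12 - 261*(60 - 1*(-26)) = 12 - 261*(60 + 26) = 12 - 261*86 = 12 - 22446 = -22434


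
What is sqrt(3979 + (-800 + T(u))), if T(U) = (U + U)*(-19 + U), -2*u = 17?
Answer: sqrt(14586)/2 ≈ 60.386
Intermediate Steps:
u = -17/2 (u = -1/2*17 = -17/2 ≈ -8.5000)
T(U) = 2*U*(-19 + U) (T(U) = (2*U)*(-19 + U) = 2*U*(-19 + U))
sqrt(3979 + (-800 + T(u))) = sqrt(3979 + (-800 + 2*(-17/2)*(-19 - 17/2))) = sqrt(3979 + (-800 + 2*(-17/2)*(-55/2))) = sqrt(3979 + (-800 + 935/2)) = sqrt(3979 - 665/2) = sqrt(7293/2) = sqrt(14586)/2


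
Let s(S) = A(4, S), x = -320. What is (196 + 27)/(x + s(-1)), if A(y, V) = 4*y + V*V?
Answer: -223/303 ≈ -0.73597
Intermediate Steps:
A(y, V) = V**2 + 4*y (A(y, V) = 4*y + V**2 = V**2 + 4*y)
s(S) = 16 + S**2 (s(S) = S**2 + 4*4 = S**2 + 16 = 16 + S**2)
(196 + 27)/(x + s(-1)) = (196 + 27)/(-320 + (16 + (-1)**2)) = 223/(-320 + (16 + 1)) = 223/(-320 + 17) = 223/(-303) = 223*(-1/303) = -223/303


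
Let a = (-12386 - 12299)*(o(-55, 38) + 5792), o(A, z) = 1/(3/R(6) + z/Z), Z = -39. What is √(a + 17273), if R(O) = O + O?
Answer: 3*I*√202777634307/113 ≈ 11955.0*I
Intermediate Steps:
R(O) = 2*O
o(A, z) = 1/(¼ - z/39) (o(A, z) = 1/(3/((2*6)) + z/(-39)) = 1/(3/12 + z*(-1/39)) = 1/(3*(1/12) - z/39) = 1/(¼ - z/39))
a = -16152382900/113 (a = (-12386 - 12299)*(-156/(-39 + 4*38) + 5792) = -24685*(-156/(-39 + 152) + 5792) = -24685*(-156/113 + 5792) = -24685*654340/113 = -16152382900/113 ≈ -1.4294e+8)
√(a + 17273) = √(-16152382900/113 + 17273) = √(-16150431051/113) = 3*I*√202777634307/113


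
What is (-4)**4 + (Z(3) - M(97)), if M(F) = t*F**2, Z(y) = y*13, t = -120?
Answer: 1129375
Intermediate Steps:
Z(y) = 13*y
M(F) = -120*F**2
(-4)**4 + (Z(3) - M(97)) = (-4)**4 + (13*3 - (-120)*97**2) = 256 + (39 - (-120)*9409) = 256 + (39 - 1*(-1129080)) = 256 + (39 + 1129080) = 256 + 1129119 = 1129375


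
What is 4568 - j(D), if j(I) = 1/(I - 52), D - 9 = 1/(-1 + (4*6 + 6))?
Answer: 5691757/1246 ≈ 4568.0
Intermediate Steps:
D = 262/29 (D = 9 + 1/(-1 + (4*6 + 6)) = 9 + 1/(-1 + (24 + 6)) = 9 + 1/(-1 + 30) = 9 + 1/29 = 262/29 ≈ 9.0345)
j(I) = 1/(-52 + I)
4568 - j(D) = 4568 - 1/(-52 + 262/29) = 4568 - 1/(-1246/29) = 4568 - 1*(-29/1246) = 4568 + 29/1246 = 5691757/1246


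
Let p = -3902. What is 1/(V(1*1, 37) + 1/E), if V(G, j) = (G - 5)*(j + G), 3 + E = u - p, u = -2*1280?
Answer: -1339/203527 ≈ -0.0065790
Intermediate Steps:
u = -2560
E = 1339 (E = -3 + (-2560 - 1*(-3902)) = -3 + (-2560 + 3902) = -3 + 1342 = 1339)
V(G, j) = (-5 + G)*(G + j)
1/(V(1*1, 37) + 1/E) = 1/(((1*1)² - 5 - 5*37 + (1*1)*37) + 1/1339) = 1/((1² - 5*1 - 185 + 1*37) + 1/1339) = 1/((1 - 5 - 185 + 37) + 1/1339) = 1/(-152 + 1/1339) = 1/(-203527/1339) = -1339/203527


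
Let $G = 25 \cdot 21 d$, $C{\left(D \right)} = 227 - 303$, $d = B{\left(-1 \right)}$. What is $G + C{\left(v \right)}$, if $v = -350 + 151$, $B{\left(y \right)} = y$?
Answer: $-601$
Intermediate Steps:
$v = -199$
$d = -1$
$C{\left(D \right)} = -76$ ($C{\left(D \right)} = 227 - 303 = -76$)
$G = -525$ ($G = 25 \cdot 21 \left(-1\right) = 525 \left(-1\right) = -525$)
$G + C{\left(v \right)} = -525 - 76 = -601$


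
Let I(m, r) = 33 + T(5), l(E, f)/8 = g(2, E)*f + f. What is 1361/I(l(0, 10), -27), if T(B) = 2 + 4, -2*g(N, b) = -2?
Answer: 1361/39 ≈ 34.897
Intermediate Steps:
g(N, b) = 1 (g(N, b) = -½*(-2) = 1)
T(B) = 6
l(E, f) = 16*f (l(E, f) = 8*(1*f + f) = 8*(f + f) = 8*(2*f) = 16*f)
I(m, r) = 39 (I(m, r) = 33 + 6 = 39)
1361/I(l(0, 10), -27) = 1361/39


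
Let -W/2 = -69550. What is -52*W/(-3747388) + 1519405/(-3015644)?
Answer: 4029739029165/2825197034468 ≈ 1.4264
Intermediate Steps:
W = 139100 (W = -2*(-69550) = 139100)
-52*W/(-3747388) + 1519405/(-3015644) = -52*139100/(-3747388) + 1519405/(-3015644) = -7233200*(-1/3747388) + 1519405*(-1/3015644) = 1808300/936847 - 1519405/3015644 = 4029739029165/2825197034468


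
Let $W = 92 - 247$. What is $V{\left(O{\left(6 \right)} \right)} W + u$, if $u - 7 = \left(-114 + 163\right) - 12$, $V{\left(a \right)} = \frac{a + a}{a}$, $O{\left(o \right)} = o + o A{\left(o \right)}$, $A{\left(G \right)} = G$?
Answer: $-266$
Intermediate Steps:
$O{\left(o \right)} = o + o^{2}$ ($O{\left(o \right)} = o + o o = o + o^{2}$)
$V{\left(a \right)} = 2$ ($V{\left(a \right)} = \frac{2 a}{a} = 2$)
$W = -155$ ($W = 92 - 247 = -155$)
$u = 44$ ($u = 7 + \left(\left(-114 + 163\right) - 12\right) = 7 + \left(49 - 12\right) = 7 + 37 = 44$)
$V{\left(O{\left(6 \right)} \right)} W + u = 2 \left(-155\right) + 44 = -310 + 44 = -266$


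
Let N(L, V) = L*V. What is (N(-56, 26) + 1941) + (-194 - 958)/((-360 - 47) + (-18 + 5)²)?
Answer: 58291/119 ≈ 489.84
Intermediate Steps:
(N(-56, 26) + 1941) + (-194 - 958)/((-360 - 47) + (-18 + 5)²) = (-56*26 + 1941) + (-194 - 958)/((-360 - 47) + (-18 + 5)²) = (-1456 + 1941) - 1152/(-407 + (-13)²) = 485 - 1152/(-407 + 169) = 485 - 1152/(-238) = 485 - 1152*(-1/238) = 485 + 576/119 = 58291/119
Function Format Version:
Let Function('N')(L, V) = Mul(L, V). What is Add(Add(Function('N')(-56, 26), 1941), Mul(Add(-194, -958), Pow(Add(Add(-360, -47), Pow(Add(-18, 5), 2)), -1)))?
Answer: Rational(58291, 119) ≈ 489.84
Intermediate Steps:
Add(Add(Function('N')(-56, 26), 1941), Mul(Add(-194, -958), Pow(Add(Add(-360, -47), Pow(Add(-18, 5), 2)), -1))) = Add(Add(Mul(-56, 26), 1941), Mul(Add(-194, -958), Pow(Add(Add(-360, -47), Pow(Add(-18, 5), 2)), -1))) = Add(Add(-1456, 1941), Mul(-1152, Pow(Add(-407, Pow(-13, 2)), -1))) = Add(485, Mul(-1152, Pow(Add(-407, 169), -1))) = Add(485, Mul(-1152, Pow(-238, -1))) = Add(485, Mul(-1152, Rational(-1, 238))) = Add(485, Rational(576, 119)) = Rational(58291, 119)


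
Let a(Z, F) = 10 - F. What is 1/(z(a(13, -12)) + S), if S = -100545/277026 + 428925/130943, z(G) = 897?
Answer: 12091538506/10881329277587 ≈ 0.0011112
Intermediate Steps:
S = 35219237705/12091538506 (S = -100545*1/277026 + 428925*(1/130943) = -33515/92342 + 428925/130943 = 35219237705/12091538506 ≈ 2.9127)
1/(z(a(13, -12)) + S) = 1/(897 + 35219237705/12091538506) = 1/(10881329277587/12091538506) = 12091538506/10881329277587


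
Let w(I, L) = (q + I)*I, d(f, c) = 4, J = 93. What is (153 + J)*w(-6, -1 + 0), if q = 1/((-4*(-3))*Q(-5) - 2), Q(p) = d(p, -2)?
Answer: 202950/23 ≈ 8823.9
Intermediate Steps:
Q(p) = 4
q = 1/46 (q = 1/(-4*(-3)*4 - 2) = 1/(12*4 - 2) = 1/(48 - 2) = 1/46 ≈ 0.021739)
w(I, L) = I*(1/46 + I) (w(I, L) = (1/46 + I)*I = I*(1/46 + I))
(153 + J)*w(-6, -1 + 0) = (153 + 93)*(-6*(1/46 - 6)) = 246*(-6*(-275/46)) = 246*(825/23) = 202950/23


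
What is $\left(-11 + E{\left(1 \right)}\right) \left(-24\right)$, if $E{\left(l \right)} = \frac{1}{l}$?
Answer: $240$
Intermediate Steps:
$\left(-11 + E{\left(1 \right)}\right) \left(-24\right) = \left(-11 + 1^{-1}\right) \left(-24\right) = \left(-11 + 1\right) \left(-24\right) = \left(-10\right) \left(-24\right) = 240$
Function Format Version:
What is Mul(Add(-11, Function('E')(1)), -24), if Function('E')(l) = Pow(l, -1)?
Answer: 240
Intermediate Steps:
Mul(Add(-11, Function('E')(1)), -24) = Mul(Add(-11, Pow(1, -1)), -24) = Mul(Add(-11, 1), -24) = Mul(-10, -24) = 240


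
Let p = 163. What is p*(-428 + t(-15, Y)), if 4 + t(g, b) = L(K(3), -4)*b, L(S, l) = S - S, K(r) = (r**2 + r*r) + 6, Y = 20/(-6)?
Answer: -70416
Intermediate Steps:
Y = -10/3 (Y = 20*(-1/6) = -10/3 ≈ -3.3333)
K(r) = 6 + 2*r**2 (K(r) = (r**2 + r**2) + 6 = 2*r**2 + 6 = 6 + 2*r**2)
L(S, l) = 0
t(g, b) = -4 (t(g, b) = -4 + 0*b = -4 + 0 = -4)
p*(-428 + t(-15, Y)) = 163*(-428 - 4) = 163*(-432) = -70416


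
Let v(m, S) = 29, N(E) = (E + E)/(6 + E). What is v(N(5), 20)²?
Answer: 841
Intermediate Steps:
N(E) = 2*E/(6 + E) (N(E) = (2*E)/(6 + E) = 2*E/(6 + E))
v(N(5), 20)² = 29² = 841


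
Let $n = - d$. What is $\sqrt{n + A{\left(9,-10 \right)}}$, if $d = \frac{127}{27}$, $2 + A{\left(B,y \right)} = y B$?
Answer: $\frac{i \sqrt{7833}}{9} \approx 9.8338 i$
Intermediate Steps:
$A{\left(B,y \right)} = -2 + B y$ ($A{\left(B,y \right)} = -2 + y B = -2 + B y$)
$d = \frac{127}{27}$ ($d = 127 \cdot \frac{1}{27} = \frac{127}{27} \approx 4.7037$)
$n = - \frac{127}{27}$ ($n = \left(-1\right) \frac{127}{27} = - \frac{127}{27} \approx -4.7037$)
$\sqrt{n + A{\left(9,-10 \right)}} = \sqrt{- \frac{127}{27} + \left(-2 + 9 \left(-10\right)\right)} = \sqrt{- \frac{127}{27} - 92} = \sqrt{- \frac{2611}{27}} = \frac{i \sqrt{7833}}{9}$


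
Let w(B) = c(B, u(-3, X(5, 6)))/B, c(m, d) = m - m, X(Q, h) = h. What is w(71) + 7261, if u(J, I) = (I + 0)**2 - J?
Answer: 7261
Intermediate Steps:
u(J, I) = I**2 - J
c(m, d) = 0
w(B) = 0 (w(B) = 0/B = 0)
w(71) + 7261 = 0 + 7261 = 7261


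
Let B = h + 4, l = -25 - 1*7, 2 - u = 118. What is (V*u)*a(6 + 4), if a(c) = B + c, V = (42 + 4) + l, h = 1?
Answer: -24360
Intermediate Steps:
u = -116 (u = 2 - 1*118 = 2 - 118 = -116)
l = -32 (l = -25 - 7 = -32)
B = 5 (B = 1 + 4 = 5)
V = 14 (V = (42 + 4) - 32 = 46 - 32 = 14)
a(c) = 5 + c
(V*u)*a(6 + 4) = (14*(-116))*(5 + (6 + 4)) = -1624*(5 + 10) = -1624*15 = -24360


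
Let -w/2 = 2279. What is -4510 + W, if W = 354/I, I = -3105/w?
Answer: -4130006/1035 ≈ -3990.3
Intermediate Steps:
w = -4558 (w = -2*2279 = -4558)
I = 3105/4558 (I = -3105/(-4558) = -3105*(-1/4558) = 3105/4558 ≈ 0.68122)
W = 537844/1035 (W = 354/(3105/4558) = 354*(4558/3105) = 537844/1035 ≈ 519.66)
-4510 + W = -4510 + 537844/1035 = -4130006/1035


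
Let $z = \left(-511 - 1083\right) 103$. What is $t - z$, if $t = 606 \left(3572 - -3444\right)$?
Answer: $4415878$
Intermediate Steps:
$z = -164182$ ($z = \left(-1594\right) 103 = -164182$)
$t = 4251696$ ($t = 606 \left(3572 + 3444\right) = 606 \cdot 7016 = 4251696$)
$t - z = 4251696 - -164182 = 4251696 + 164182 = 4415878$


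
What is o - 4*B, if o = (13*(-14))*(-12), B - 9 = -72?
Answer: 2436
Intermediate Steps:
B = -63 (B = 9 - 72 = -63)
o = 2184 (o = -182*(-12) = 2184)
o - 4*B = 2184 - 4*(-63) = 2184 - 1*(-252) = 2184 + 252 = 2436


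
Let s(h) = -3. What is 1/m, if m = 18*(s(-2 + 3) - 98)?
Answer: -1/1818 ≈ -0.00055005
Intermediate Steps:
m = -1818 (m = 18*(-3 - 98) = 18*(-101) = -1818)
1/m = 1/(-1818) = -1/1818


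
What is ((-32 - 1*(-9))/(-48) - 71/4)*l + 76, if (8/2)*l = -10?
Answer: 11441/96 ≈ 119.18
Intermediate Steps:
l = -5/2 (l = (¼)*(-10) = -5/2 ≈ -2.5000)
((-32 - 1*(-9))/(-48) - 71/4)*l + 76 = ((-32 - 1*(-9))/(-48) - 71/4)*(-5/2) + 76 = ((-32 + 9)*(-1/48) - 71*¼)*(-5/2) + 76 = (-23*(-1/48) - 71/4)*(-5/2) + 76 = (23/48 - 71/4)*(-5/2) + 76 = -829/48*(-5/2) + 76 = 4145/96 + 76 = 11441/96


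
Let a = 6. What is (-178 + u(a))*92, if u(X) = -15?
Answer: -17756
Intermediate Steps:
(-178 + u(a))*92 = (-178 - 15)*92 = -193*92 = -17756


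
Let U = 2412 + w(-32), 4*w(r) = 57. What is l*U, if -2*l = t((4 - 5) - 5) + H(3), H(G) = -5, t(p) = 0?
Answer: 48525/8 ≈ 6065.6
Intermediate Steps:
w(r) = 57/4 (w(r) = (¼)*57 = 57/4)
l = 5/2 (l = -(0 - 5)/2 = -½*(-5) = 5/2 ≈ 2.5000)
U = 9705/4 (U = 2412 + 57/4 = 9705/4 ≈ 2426.3)
l*U = (5/2)*(9705/4) = 48525/8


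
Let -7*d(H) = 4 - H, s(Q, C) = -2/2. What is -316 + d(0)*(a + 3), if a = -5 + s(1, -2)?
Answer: -2200/7 ≈ -314.29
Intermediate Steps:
s(Q, C) = -1 (s(Q, C) = -2*1/2 = -1)
d(H) = -4/7 + H/7 (d(H) = -(4 - H)/7 = -4/7 + H/7)
a = -6 (a = -5 - 1 = -6)
-316 + d(0)*(a + 3) = -316 + (-4/7 + (1/7)*0)*(-6 + 3) = -316 + (-4/7 + 0)*(-3) = -316 - 4/7*(-3) = -316 + 12/7 = -2200/7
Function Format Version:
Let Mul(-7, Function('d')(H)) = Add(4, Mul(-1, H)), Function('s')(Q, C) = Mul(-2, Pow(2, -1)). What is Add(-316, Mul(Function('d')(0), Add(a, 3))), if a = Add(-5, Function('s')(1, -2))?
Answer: Rational(-2200, 7) ≈ -314.29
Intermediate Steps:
Function('s')(Q, C) = -1 (Function('s')(Q, C) = Mul(-2, Rational(1, 2)) = -1)
Function('d')(H) = Add(Rational(-4, 7), Mul(Rational(1, 7), H)) (Function('d')(H) = Mul(Rational(-1, 7), Add(4, Mul(-1, H))) = Add(Rational(-4, 7), Mul(Rational(1, 7), H)))
a = -6 (a = Add(-5, -1) = -6)
Add(-316, Mul(Function('d')(0), Add(a, 3))) = Add(-316, Mul(Add(Rational(-4, 7), Mul(Rational(1, 7), 0)), Add(-6, 3))) = Add(-316, Mul(Add(Rational(-4, 7), 0), -3)) = Add(-316, Mul(Rational(-4, 7), -3)) = Add(-316, Rational(12, 7)) = Rational(-2200, 7)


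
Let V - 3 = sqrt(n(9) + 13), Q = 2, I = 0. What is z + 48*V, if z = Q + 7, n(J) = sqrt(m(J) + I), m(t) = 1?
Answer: 153 + 48*sqrt(14) ≈ 332.60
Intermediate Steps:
n(J) = 1 (n(J) = sqrt(1 + 0) = sqrt(1) = 1)
z = 9 (z = 2 + 7 = 9)
V = 3 + sqrt(14) (V = 3 + sqrt(1 + 13) = 3 + sqrt(14) ≈ 6.7417)
z + 48*V = 9 + 48*(3 + sqrt(14)) = 9 + (144 + 48*sqrt(14)) = 153 + 48*sqrt(14)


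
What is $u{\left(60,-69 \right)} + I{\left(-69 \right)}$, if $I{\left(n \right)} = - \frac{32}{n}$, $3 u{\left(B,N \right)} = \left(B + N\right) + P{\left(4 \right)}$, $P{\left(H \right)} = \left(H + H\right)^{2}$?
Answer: $\frac{1297}{69} \approx 18.797$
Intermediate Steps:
$P{\left(H \right)} = 4 H^{2}$ ($P{\left(H \right)} = \left(2 H\right)^{2} = 4 H^{2}$)
$u{\left(B,N \right)} = \frac{64}{3} + \frac{B}{3} + \frac{N}{3}$ ($u{\left(B,N \right)} = \frac{\left(B + N\right) + 4 \cdot 4^{2}}{3} = \frac{\left(B + N\right) + 4 \cdot 16}{3} = \frac{\left(B + N\right) + 64}{3} = \frac{64 + B + N}{3} = \frac{64}{3} + \frac{B}{3} + \frac{N}{3}$)
$u{\left(60,-69 \right)} + I{\left(-69 \right)} = \left(\frac{64}{3} + \frac{1}{3} \cdot 60 + \frac{1}{3} \left(-69\right)\right) - \frac{32}{-69} = \left(\frac{64}{3} + 20 - 23\right) - - \frac{32}{69} = \frac{55}{3} + \frac{32}{69} = \frac{1297}{69}$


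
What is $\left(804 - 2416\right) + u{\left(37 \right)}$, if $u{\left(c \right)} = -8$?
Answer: $-1620$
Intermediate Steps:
$\left(804 - 2416\right) + u{\left(37 \right)} = \left(804 - 2416\right) - 8 = -1612 - 8 = -1620$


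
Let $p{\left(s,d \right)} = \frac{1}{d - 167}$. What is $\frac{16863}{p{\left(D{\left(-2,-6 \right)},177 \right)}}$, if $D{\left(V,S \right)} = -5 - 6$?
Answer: $168630$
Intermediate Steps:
$D{\left(V,S \right)} = -11$
$p{\left(s,d \right)} = \frac{1}{-167 + d}$
$\frac{16863}{p{\left(D{\left(-2,-6 \right)},177 \right)}} = \frac{16863}{\frac{1}{-167 + 177}} = \frac{16863}{\frac{1}{10}} = 16863 \frac{1}{\frac{1}{10}} = 16863 \cdot 10 = 168630$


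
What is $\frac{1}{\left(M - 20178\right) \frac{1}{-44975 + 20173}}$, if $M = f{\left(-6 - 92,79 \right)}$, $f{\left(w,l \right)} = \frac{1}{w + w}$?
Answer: $\frac{4861192}{3954889} \approx 1.2292$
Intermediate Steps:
$f{\left(w,l \right)} = \frac{1}{2 w}$
$M = - \frac{1}{196}$ ($M = \frac{1}{2 \left(-6 - 92\right)} = \frac{1}{2 \left(-98\right)} = \frac{1}{2} \left(- \frac{1}{98}\right) = - \frac{1}{196} \approx -0.005102$)
$\frac{1}{\left(M - 20178\right) \frac{1}{-44975 + 20173}} = \frac{1}{\left(- \frac{1}{196} - 20178\right) \frac{1}{-44975 + 20173}} = \frac{1}{\left(- \frac{3954889}{196}\right) \frac{1}{-24802}} = \frac{1}{\left(- \frac{3954889}{196}\right) \left(- \frac{1}{24802}\right)} = \frac{1}{\frac{3954889}{4861192}} = \frac{4861192}{3954889}$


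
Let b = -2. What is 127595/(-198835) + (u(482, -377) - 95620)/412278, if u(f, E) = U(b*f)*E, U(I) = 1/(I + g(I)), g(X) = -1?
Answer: -354413008489/405672619310 ≈ -0.87364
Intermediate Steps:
U(I) = 1/(-1 + I) (U(I) = 1/(I - 1) = 1/(-1 + I))
u(f, E) = E/(-1 - 2*f)
127595/(-198835) + (u(482, -377) - 95620)/412278 = 127595/(-198835) + (-1*(-377)/(1 + 2*482) - 95620)/412278 = 127595*(-1/198835) + (-1*(-377)/(1 + 964) - 95620)*(1/412278) = -1963/3059 + (-1*(-377)/965 - 95620)*(1/412278) = -1963/3059 + (-1*(-377)*1/965 - 95620)*(1/412278) = -1963/3059 + (377/965 - 95620)*(1/412278) = -1963/3059 - 92272923/965*1/412278 = -1963/3059 - 30757641/132616090 = -354413008489/405672619310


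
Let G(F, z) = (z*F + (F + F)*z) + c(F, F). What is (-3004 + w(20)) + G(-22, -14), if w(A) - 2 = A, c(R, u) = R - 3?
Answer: -2083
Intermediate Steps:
c(R, u) = -3 + R
w(A) = 2 + A
G(F, z) = -3 + F + 3*F*z (G(F, z) = (z*F + (F + F)*z) + (-3 + F) = (F*z + (2*F)*z) + (-3 + F) = (F*z + 2*F*z) + (-3 + F) = 3*F*z + (-3 + F) = -3 + F + 3*F*z)
(-3004 + w(20)) + G(-22, -14) = (-3004 + (2 + 20)) + (-3 - 22 + 3*(-22)*(-14)) = (-3004 + 22) + (-3 - 22 + 924) = -2982 + 899 = -2083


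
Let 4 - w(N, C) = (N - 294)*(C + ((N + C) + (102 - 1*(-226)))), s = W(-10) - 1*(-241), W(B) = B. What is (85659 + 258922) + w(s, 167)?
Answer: 400844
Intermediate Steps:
s = 231 (s = -10 - 1*(-241) = -10 + 241 = 231)
w(N, C) = 4 - (-294 + N)*(328 + N + 2*C) (w(N, C) = 4 - (N - 294)*(C + ((N + C) + (102 - 1*(-226)))) = 4 - (-294 + N)*(C + ((C + N) + (102 + 226))) = 4 - (-294 + N)*(C + ((C + N) + 328)) = 4 - (-294 + N)*(C + (328 + C + N)) = 4 - (-294 + N)*(328 + N + 2*C))
(85659 + 258922) + w(s, 167) = (85659 + 258922) + (96436 - 1*231² - 34*231 + 588*167 - 2*167*231) = 344581 + (96436 - 1*53361 - 7854 + 98196 - 77154) = 344581 + (96436 - 53361 - 7854 + 98196 - 77154) = 344581 + 56263 = 400844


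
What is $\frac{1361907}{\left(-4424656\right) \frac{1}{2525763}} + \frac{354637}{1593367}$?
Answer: $- \frac{5480948773280368175}{7050100856752} \approx -7.7743 \cdot 10^{5}$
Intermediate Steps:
$\frac{1361907}{\left(-4424656\right) \frac{1}{2525763}} + \frac{354637}{1593367} = \frac{1361907}{\left(-4424656\right) \frac{1}{2525763}} + 354637 \cdot \frac{1}{1593367} = \frac{1361907}{- \frac{4424656}{2525763}} + \frac{354637}{1593367} = 1361907 \left(- \frac{2525763}{4424656}\right) + \frac{354637}{1593367} = - \frac{3439854310041}{4424656} + \frac{354637}{1593367} = - \frac{5480948773280368175}{7050100856752}$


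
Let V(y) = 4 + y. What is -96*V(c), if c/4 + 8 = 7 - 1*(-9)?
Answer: -3456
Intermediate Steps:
c = 32 (c = -32 + 4*(7 - 1*(-9)) = -32 + 4*(7 + 9) = -32 + 4*16 = -32 + 64 = 32)
-96*V(c) = -96*(4 + 32) = -96*36 = -3456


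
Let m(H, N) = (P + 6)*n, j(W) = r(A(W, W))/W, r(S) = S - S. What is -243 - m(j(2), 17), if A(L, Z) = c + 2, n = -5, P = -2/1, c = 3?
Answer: -223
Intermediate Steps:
P = -2 (P = -2*1 = -2)
A(L, Z) = 5 (A(L, Z) = 3 + 2 = 5)
r(S) = 0
j(W) = 0 (j(W) = 0/W = 0)
m(H, N) = -20 (m(H, N) = (-2 + 6)*(-5) = 4*(-5) = -20)
-243 - m(j(2), 17) = -243 - 1*(-20) = -243 + 20 = -223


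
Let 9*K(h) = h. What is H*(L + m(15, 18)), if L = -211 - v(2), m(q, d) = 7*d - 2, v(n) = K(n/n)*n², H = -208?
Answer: 163696/9 ≈ 18188.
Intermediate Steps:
K(h) = h/9
v(n) = n²/9 (v(n) = ((n/n)/9)*n² = ((⅑)*1)*n² = n²/9)
m(q, d) = -2 + 7*d
L = -1903/9 (L = -211 - 2²/9 = -211 - 4/9 = -1903/9 ≈ -211.44)
H*(L + m(15, 18)) = -208*(-1903/9 + (-2 + 7*18)) = -208*(-1903/9 + (-2 + 126)) = -208*(-1903/9 + 124) = -208*(-787/9) = 163696/9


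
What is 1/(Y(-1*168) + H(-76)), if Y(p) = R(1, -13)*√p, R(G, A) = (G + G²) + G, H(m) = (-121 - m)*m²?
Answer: -3610/938311221 - I*√42/11259734652 ≈ -3.8473e-6 - 5.7557e-10*I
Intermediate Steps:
H(m) = m²*(-121 - m)
R(G, A) = G² + 2*G
Y(p) = 3*√p (Y(p) = (1*(2 + 1))*√p = (1*3)*√p = 3*√p)
1/(Y(-1*168) + H(-76)) = 1/(3*√(-1*168) + (-76)²*(-121 - 1*(-76))) = 1/(3*√(-168) + 5776*(-121 + 76)) = 1/(3*(2*I*√42) + 5776*(-45)) = 1/(6*I*√42 - 259920) = 1/(-259920 + 6*I*√42)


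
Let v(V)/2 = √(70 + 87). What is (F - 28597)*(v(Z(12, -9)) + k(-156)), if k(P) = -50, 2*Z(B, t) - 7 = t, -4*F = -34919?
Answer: 1986725/2 - 79469*√157/2 ≈ 4.9549e+5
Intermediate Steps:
F = 34919/4 (F = -¼*(-34919) = 34919/4 ≈ 8729.8)
Z(B, t) = 7/2 + t/2
v(V) = 2*√157 (v(V) = 2*√(70 + 87) = 2*√157)
(F - 28597)*(v(Z(12, -9)) + k(-156)) = (34919/4 - 28597)*(2*√157 - 50) = -79469*(-50 + 2*√157)/4 = 1986725/2 - 79469*√157/2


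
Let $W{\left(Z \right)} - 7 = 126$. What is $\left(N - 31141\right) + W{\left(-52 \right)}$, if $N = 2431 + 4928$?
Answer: $-23649$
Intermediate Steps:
$N = 7359$
$W{\left(Z \right)} = 133$ ($W{\left(Z \right)} = 7 + 126 = 133$)
$\left(N - 31141\right) + W{\left(-52 \right)} = \left(7359 - 31141\right) + 133 = -23782 + 133 = -23649$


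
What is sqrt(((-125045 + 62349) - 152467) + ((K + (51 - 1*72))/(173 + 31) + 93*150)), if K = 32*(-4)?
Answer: I*sqrt(2093427651)/102 ≈ 448.57*I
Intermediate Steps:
K = -128
sqrt(((-125045 + 62349) - 152467) + ((K + (51 - 1*72))/(173 + 31) + 93*150)) = sqrt(((-125045 + 62349) - 152467) + ((-128 + (51 - 1*72))/(173 + 31) + 93*150)) = sqrt((-62696 - 152467) + ((-128 + (51 - 72))/204 + 13950)) = sqrt(-215163 + ((-128 - 21)*(1/204) + 13950)) = sqrt(-215163 + (-149*1/204 + 13950)) = sqrt(-215163 + (-149/204 + 13950)) = sqrt(-215163 + 2845651/204) = sqrt(-41047601/204) = I*sqrt(2093427651)/102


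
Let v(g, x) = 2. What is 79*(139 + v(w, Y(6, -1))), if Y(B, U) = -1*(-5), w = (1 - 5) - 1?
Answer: 11139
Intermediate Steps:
w = -5 (w = -4 - 1 = -5)
Y(B, U) = 5
79*(139 + v(w, Y(6, -1))) = 79*(139 + 2) = 79*141 = 11139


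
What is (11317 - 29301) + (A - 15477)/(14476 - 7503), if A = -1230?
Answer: -125419139/6973 ≈ -17986.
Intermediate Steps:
(11317 - 29301) + (A - 15477)/(14476 - 7503) = (11317 - 29301) + (-1230 - 15477)/(14476 - 7503) = -17984 - 16707/6973 = -125419139/6973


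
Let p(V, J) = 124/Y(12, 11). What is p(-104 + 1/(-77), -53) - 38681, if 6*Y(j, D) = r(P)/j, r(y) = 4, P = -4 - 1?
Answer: -36449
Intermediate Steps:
P = -5
Y(j, D) = 2/(3*j) (Y(j, D) = (4/j)/6 = 2/(3*j))
p(V, J) = 2232 (p(V, J) = 124/(((⅔)/12)) = 124/(((⅔)*(1/12))) = 124/(1/18) = 124*18 = 2232)
p(-104 + 1/(-77), -53) - 38681 = 2232 - 38681 = -36449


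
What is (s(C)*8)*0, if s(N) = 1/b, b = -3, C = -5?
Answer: 0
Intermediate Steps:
s(N) = -⅓ (s(N) = 1/(-3) = -⅓)
(s(C)*8)*0 = -⅓*8*0 = -8/3*0 = 0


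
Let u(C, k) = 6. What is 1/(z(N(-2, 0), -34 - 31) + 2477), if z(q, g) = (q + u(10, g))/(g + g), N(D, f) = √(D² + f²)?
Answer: 65/161001 ≈ 0.00040372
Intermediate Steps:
z(q, g) = (6 + q)/(2*g) (z(q, g) = (q + 6)/(g + g) = (6 + q)/((2*g)) = (6 + q)*(1/(2*g)) = (6 + q)/(2*g))
1/(z(N(-2, 0), -34 - 31) + 2477) = 1/((6 + √((-2)² + 0²))/(2*(-34 - 31)) + 2477) = 1/((½)*(6 + √(4 + 0))/(-65) + 2477) = 1/((½)*(-1/65)*(6 + √4) + 2477) = 1/((½)*(-1/65)*(6 + 2) + 2477) = 1/((½)*(-1/65)*8 + 2477) = 1/(-4/65 + 2477) = 1/(161001/65) = 65/161001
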